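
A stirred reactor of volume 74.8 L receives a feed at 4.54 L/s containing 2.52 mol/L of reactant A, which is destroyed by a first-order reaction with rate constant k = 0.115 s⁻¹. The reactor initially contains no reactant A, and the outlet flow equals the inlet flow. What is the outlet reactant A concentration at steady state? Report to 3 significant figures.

0.871 mol/L

Accumulation = in − out − consumed: V dC/dt = Q C_in − Q C − k V C.
At steady state: 0 = Q C_in − (Q + kV) C_ss, so C_ss = Q C_in/(Q + kV).
C_ss = 4.54·2.52/(4.54 + 0.115·74.8) = 11.441/13.142 = 0.87055 mol/L.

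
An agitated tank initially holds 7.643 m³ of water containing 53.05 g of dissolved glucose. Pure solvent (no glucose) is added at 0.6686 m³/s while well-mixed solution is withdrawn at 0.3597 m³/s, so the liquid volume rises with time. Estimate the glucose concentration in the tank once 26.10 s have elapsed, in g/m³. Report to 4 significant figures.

1.460 g/m³

Total volume: dV/dt = Q_in − Q_out = 0.308900 m³/s, so V(t) = 7.643 + 0.308900 t and V(26.10) = 15.7053 m³.
Solute balance: dm/dt = 0 − Q_out C = −Q_out m/V(t).
dm/m = −Q_out dt/(V₀ + 0.308900 t); integrating gives ln(m/m₀) = −(Q_out/(Q_in−Q_out)) ln(V/V₀).
m = m₀ (V₀/V)^(Q_out/(Q_in−Q_out)) = 53.05 × (7.643/15.7053)^(1.16445) = 22.9332 g.
C = m/V = 22.9332/15.7053 = 1.46022 g/m³.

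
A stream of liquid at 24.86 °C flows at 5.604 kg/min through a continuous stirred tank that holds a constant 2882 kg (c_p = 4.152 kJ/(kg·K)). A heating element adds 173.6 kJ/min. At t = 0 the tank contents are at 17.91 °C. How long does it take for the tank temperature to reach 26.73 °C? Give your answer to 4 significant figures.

486.9 min

Unsteady energy balance on the tank contents: M c_p dT/dt = ṁ c_p (T_in − T) + 173.6.
τ = M/ṁ = 514.276 min; T_ss = T_in + Q̇/(ṁ c_p) = 32.3210 °C.
T(t) = T_ss + (T₀ − T_ss) e^(−t/τ). Set T = 26.73:
e^(−t/τ) = (26.73 − 32.3210)/(17.91 − 32.3210) = 0.387965
t = −514.276 · ln(0.387965) = 486.936 min.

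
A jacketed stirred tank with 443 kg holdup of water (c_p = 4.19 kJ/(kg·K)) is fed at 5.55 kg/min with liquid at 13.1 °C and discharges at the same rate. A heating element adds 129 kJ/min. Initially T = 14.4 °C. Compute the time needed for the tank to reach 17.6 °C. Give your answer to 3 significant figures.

112 min

M c_p dT/dt = ṁ c_p (T_in − T) + Q̇.
τ = M/ṁ = 79.820 min; T_ss = T_in + Q̇/(ṁ c_p) = 18.647 °C.
T(t) = T_ss + (T₀ − T_ss) e^(−t/τ). Set T = 17.6:
e^(−t/τ) = (17.6 − 18.647)/(14.4 − 18.647) = 0.24658
t = −79.820 · ln(0.24658) = 111.75 min.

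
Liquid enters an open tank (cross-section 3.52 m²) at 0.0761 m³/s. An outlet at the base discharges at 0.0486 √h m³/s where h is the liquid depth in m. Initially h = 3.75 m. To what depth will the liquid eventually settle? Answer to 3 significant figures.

2.45 m

Volume balance on the tank: A dh/dt = Q_in − 0.0486 √h. At steady state dh/dt = 0:
Q_in = 0.0486 √h_ss ⇒ √h_ss = 0.0761/0.0486 = 1.5658.
h_ss = 1.5658² = 2.4519 m. (Since h₀ = 3.75 m > h_ss, the level will fall toward this value.)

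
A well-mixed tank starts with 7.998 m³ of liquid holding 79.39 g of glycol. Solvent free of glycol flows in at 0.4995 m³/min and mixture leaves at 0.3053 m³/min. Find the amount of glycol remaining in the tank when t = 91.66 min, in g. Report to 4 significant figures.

12.59 g

Total volume: dV/dt = Q_in − Q_out = 0.194200 m³/min, so V(t) = 7.998 + 0.194200 t and V(91.66) = 25.7984 m³.
Solute balance: dm/dt = 0 − Q_out C = −Q_out m/V(t).
Separate: dm/m = −Q_out dt/V(t) ⇒ ln(m/m₀) = −(Q_out/(Q_in−Q_out)) ln(V/V₀).
m = m₀ (V₀/V)^(Q_out/(Q_in−Q_out)) = 79.39 × (7.998/25.7984)^(1.57209) = 12.5946 g.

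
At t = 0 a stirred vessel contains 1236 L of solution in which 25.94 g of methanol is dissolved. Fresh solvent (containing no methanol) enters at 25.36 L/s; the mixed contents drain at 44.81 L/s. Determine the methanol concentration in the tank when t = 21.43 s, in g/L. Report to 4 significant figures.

Let m(t) be the amount of methanol. Volume: V(t) = V₀ + (Q_in − Q_out) t = 1236 − 19.4500 t; V(21.43) = 819.187 L.
No methanol enters, so dm/dt = −Q_out · (m/V).
Separate: dm/m = −Q_out dt/V(t) ⇒ ln(m/m₀) = −(Q_out/(Q_in−Q_out)) ln(V/V₀).
m = m₀ (V₀/V)^(Q_out/(Q_in−Q_out)) = 25.94 × (1236/819.187)^(-2.30386) = 10.0559 g.
C = m/V = 10.0559/819.187 = 0.0122754 g/L.

0.01228 g/L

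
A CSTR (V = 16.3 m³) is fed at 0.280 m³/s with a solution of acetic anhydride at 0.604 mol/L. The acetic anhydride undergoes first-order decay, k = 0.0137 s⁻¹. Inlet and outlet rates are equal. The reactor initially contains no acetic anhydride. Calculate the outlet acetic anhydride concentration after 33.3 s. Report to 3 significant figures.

Accumulation = in − out − consumed: V dC/dt = Q C_in − Q C − k V C.
dC/dt = (Q/V) C_in − (Q/V + k) C; effective rate a = Q/V + k = 0.017178 + 0.0137 = 0.030878 s⁻¹.
C_ss = Q C_in/(Q + kV) = 0.33602 mol/L; C(t) = C_ss + (C₀ − C_ss) e^(−a t).
C(33.3) = 0.33602 + (-0.33602)·e^(−0.030878·33.3) = 0.33602 + (-0.33602)·0.35764 = 0.21584 mol/L.

0.216 mol/L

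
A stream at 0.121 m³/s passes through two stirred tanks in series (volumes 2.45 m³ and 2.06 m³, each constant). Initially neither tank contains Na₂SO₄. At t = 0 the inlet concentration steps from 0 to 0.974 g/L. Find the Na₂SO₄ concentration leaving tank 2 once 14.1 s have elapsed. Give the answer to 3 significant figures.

0.172 g/L

Each tank obeys Vᵢ dCᵢ/dt = Q(Cᵢ₋₁ − Cᵢ), so τᵢ = Vᵢ/Q.
τ₁ = 2.45/0.121 = 20.248 s; τ₂ = 2.06/0.121 = 17.025 s.
Tank 1: C₁ = C_in(1 − e^(−t/τ₁)). Tank 2 (τ₁ ≠ τ₂): C₂ = C_in[1 − (τ₁ e^(−t/τ₁) − τ₂ e^(−t/τ₂))/(τ₁ − τ₂)].
At t = 14.1: e^(−t/τ₁) = 0.49839, e^(−t/τ₂) = 0.43683.
C₂ = 0.974·[1 − (20.248·0.49839 − 17.025·0.43683)/(3.2231)] = 0.974·0.17645 = 0.17186 g/L.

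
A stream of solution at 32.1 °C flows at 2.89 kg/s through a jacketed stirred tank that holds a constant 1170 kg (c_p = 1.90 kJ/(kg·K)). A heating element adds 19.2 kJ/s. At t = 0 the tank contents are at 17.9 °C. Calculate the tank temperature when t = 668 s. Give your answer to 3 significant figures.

32.2 °C

M c_p dT/dt = ṁ c_p (T_in − T) + Q̇.
Rearrange: dT/dt = (T_ss − T)/τ with τ = M/ṁ = 404.84 s and T_ss = T_in + Q̇/(ṁ c_p) = 35.597 °C.
This is linear first-order; T(t) = T_ss + (T₀ − T_ss) e^(−t/τ).
T(668) = 35.597 + (-17.697)·e^(−668/404.84) = 35.597 + (-17.697)·0.19205 = 32.198 °C.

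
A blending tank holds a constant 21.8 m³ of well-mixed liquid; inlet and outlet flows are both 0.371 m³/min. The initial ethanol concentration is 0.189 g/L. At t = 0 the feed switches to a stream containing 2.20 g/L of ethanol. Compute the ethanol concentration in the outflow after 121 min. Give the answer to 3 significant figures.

1.94 g/L

Unsteady species balance (constant V, well mixed): V dC/dt = Q(C_in − C).
Time constant τ = V/Q = 21.8/0.371 = 58.760 min.
This is linear first-order; C(t) = C_in + (C₀ − C_in) e^(−t/τ).
C(121) = 2.20 + (0.189 − 2.20)·e^(−121/58.760) = 2.20 + (-2.0110)·0.12755 = 1.9435 g/L.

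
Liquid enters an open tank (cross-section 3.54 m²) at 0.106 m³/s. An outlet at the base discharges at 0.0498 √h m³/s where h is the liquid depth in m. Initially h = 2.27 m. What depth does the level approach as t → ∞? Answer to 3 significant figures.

4.53 m

A dh/dt = Q_in − 0.0498 √h. Steady state requires inflow = outflow:
Q_in = 0.0498 √h_ss ⇒ √h_ss = 0.106/0.0498 = 2.1285.
h_ss = 2.1285² = 4.5306 m. (Since h₀ = 2.27 m < h_ss, the level will rise toward this value.)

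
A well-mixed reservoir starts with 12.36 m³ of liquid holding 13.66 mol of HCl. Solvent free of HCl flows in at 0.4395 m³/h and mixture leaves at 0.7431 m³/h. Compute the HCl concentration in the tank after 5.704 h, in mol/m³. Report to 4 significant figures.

Total volume: dV/dt = Q_in − Q_out = -0.303600 m³/h, so V(t) = 12.36 − 0.303600 t and V(5.704) = 10.6283 m³.
Solute balance: dm/dt = 0 − Q_out C = −Q_out m/V(t).
dm/m = −Q_out dt/(V₀ − 0.303600 t); integrating gives ln(m/m₀) = −(Q_out/(Q_in−Q_out)) ln(V/V₀).
m = m₀ (V₀/V)^(Q_out/(Q_in−Q_out)) = 13.66 × (12.36/10.6283)^(-2.44763) = 9.44047 mol.
C = m/V = 9.44047/10.6283 = 0.888242 mol/m³.

0.8882 mol/m³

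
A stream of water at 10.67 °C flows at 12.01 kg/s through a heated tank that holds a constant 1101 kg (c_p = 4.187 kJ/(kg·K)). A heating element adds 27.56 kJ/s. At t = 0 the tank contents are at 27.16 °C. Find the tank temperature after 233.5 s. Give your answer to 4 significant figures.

12.47 °C

Unsteady energy balance on the tank contents: M c_p dT/dt = ṁ c_p (T_in − T) + 27.56.
τ = M/ṁ = 91.6736 s; T_ss = T_in + Q̇/(ṁ c_p) = 10.67 + 27.56/(12.01·4.187) = 11.2181 °C.
This is linear first-order; T(t) = T_ss + (T₀ − T_ss) e^(−t/τ).
T(233.5) = 11.2181 + (15.9419)·e^(−233.5/91.6736) = 11.2181 + (15.9419)·0.0783100 = 12.4665 °C.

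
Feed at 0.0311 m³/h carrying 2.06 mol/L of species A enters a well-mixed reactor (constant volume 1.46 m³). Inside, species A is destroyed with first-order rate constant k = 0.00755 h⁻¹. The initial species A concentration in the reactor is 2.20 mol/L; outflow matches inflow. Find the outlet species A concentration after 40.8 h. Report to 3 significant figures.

Species balance: V dC/dt = Q C_in − Q C − k V C.
dC/dt = (Q/V) C_in − (Q/V + k) C; effective rate a = Q/V + k = 0.021301 + 0.00755 = 0.028851 h⁻¹.
C_ss = Q C_in/(Q + kV) = 1.5209 mol/L; C(t) = C_ss + (C₀ − C_ss) e^(−a t).
C(40.8) = 1.5209 + (0.67907)·e^(−0.028851·40.8) = 1.5209 + (0.67907)·0.30816 = 1.7302 mol/L.

1.73 mol/L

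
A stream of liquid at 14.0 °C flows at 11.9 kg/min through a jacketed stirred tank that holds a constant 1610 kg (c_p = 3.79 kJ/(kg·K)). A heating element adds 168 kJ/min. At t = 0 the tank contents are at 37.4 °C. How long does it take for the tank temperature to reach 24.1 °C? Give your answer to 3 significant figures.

152 min

First-law balance (no shaft work): M c_p dT/dt = ṁ c_p (T_in − T) + 168.
τ = M/ṁ = 135.29 min; T_ss = T_in + Q̇/(ṁ c_p) = 17.725 °C.
T(t) = T_ss + (T₀ − T_ss) e^(−t/τ). Set T = 24.1:
e^(−t/τ) = (24.1 − 17.725)/(37.4 − 17.725) = 0.32402
t = −135.29 · ln(0.32402) = 152.47 min.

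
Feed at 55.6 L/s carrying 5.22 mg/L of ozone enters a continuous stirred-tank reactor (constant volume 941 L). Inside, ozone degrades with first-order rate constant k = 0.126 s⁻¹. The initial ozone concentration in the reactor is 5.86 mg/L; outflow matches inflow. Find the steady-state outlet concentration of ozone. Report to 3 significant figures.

V dC/dt = Q(C_in − C) − k V C.
At steady state: 0 = Q C_in − (Q + kV) C_ss, so C_ss = Q C_in/(Q + kV).
C_ss = 55.6·5.22/(55.6 + 0.126·941) = 290.23/174.17 = 1.6664 mg/L.

1.67 mg/L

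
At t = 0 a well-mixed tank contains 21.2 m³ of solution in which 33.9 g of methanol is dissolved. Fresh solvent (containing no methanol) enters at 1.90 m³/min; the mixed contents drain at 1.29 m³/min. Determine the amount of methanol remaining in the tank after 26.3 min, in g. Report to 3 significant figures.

Let m(t) be the amount of methanol. Volume: V(t) = V₀ + (Q_in − Q_out) t = 21.2 + 0.61000 t; V(26.3) = 37.243 m³.
No methanol enters, so dm/dt = −Q_out · (m/V).
Separate: dm/m = −Q_out dt/V(t) ⇒ ln(m/m₀) = −(Q_out/(Q_in−Q_out)) ln(V/V₀).
m = m₀ (V₀/V)^(Q_out/(Q_in−Q_out)) = 33.9 × (21.2/37.243)^(2.1148) = 10.297 g.

10.3 g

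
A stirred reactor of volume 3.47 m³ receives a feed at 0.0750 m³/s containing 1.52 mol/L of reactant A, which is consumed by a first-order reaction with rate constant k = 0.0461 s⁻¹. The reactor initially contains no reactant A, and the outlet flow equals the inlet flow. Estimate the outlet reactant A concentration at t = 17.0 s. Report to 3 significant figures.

Accumulation = in − out − consumed: V dC/dt = Q C_in − Q C − k V C.
This is linear with rate a = Q/V + k = 0.067714 s⁻¹.
C_ss = Q C_in/(Q + kV) = 0.48517 mol/L; C(t) = C_ss + (C₀ − C_ss) e^(−a t).
C(17.0) = 0.48517 + (-0.48517)·e^(−0.067714·17.0) = 0.48517 + (-0.48517)·0.31628 = 0.33172 mol/L.

0.332 mol/L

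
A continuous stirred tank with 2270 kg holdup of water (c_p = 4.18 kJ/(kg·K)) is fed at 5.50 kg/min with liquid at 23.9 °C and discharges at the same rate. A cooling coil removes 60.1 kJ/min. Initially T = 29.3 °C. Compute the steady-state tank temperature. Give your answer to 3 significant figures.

M c_p dT/dt = ṁ c_p (T_in − T) − Q̇.
At steady state dT/dt = 0 ⇒ T_ss = T_in − Q̇/(ṁ c_p) = 23.9 − 60.1/(5.50·4.18) = 21.286 °C.

21.3 °C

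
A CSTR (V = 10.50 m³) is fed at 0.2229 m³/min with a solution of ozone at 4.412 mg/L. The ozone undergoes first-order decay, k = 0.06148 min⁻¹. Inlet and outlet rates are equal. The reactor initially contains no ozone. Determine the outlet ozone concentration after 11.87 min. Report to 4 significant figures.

0.7082 mg/L

V dC/dt = Q(C_in − C) − k V C.
This is linear with rate a = Q/V + k = 0.0827086 min⁻¹.
C_ss = Q C_in/(Q + kV) = 1.13242 mg/L; C(t) = C_ss + (C₀ − C_ss) e^(−a t).
C(11.87) = 1.13242 + (-1.13242)·e^(−0.0827086·11.87) = 1.13242 + (-1.13242)·0.374655 = 0.708151 mg/L.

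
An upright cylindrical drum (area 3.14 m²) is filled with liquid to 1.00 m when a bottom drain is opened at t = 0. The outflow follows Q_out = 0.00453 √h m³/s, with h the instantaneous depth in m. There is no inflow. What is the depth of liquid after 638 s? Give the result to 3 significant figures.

Unsteady balance on liquid volume: A dh/dt = −0.00453 √h.
This is separable: 2 d(√h)/dt = −0.00453/A, so √h = √h₀ − (0.00453/(2A)) t.
√h = √1.00 − 0.00453·638/(2·3.14) = 1.0000 − 0.46021 = 0.53979.
h = 0.53979² = 0.29137 m.

0.291 m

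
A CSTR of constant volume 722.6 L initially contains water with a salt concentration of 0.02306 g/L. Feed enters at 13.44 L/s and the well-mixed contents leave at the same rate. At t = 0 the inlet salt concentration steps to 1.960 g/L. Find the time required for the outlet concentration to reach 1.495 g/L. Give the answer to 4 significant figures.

76.71 s

Mass balance on the solute (V constant): V dC/dt = Q(C_in − C), so τ = V/Q = 53.7649 s.
C(t) = C_in + (C₀ − C_in) e^(−t/τ). Set C = 1.495 and solve for t:
e^(−t/τ) = (C − C_in)/(C₀ − C_in) = (1.495 − 1.960)/(0.02306 − 1.960) = 0.240069
t = −τ ln(…) = 53.7649 × 1.42683 = 76.7132 s.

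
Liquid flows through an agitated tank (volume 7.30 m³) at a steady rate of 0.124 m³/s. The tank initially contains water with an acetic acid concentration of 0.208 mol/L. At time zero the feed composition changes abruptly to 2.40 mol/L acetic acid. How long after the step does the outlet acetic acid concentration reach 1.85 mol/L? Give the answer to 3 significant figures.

81.4 s

Species balance: V dC/dt = Q(C_in − C) ⇒ τ = V/Q = 58.871 s.
C(t) = C_in + (C₀ − C_in) e^(−t/τ). Set C = 1.85 and solve for t:
e^(−t/τ) = (C − C_in)/(C₀ − C_in) = (1.85 − 2.40)/(0.208 − 2.40) = 0.25091
t = −τ ln(…) = 58.871 × 1.3827 = 81.398 s.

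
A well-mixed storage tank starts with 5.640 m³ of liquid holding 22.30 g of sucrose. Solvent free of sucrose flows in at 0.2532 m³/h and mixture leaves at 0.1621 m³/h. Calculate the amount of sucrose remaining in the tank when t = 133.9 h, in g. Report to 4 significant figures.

Let m(t) be the amount of sucrose. Volume: V(t) = V₀ + (Q_in − Q_out) t = 5.640 + 0.0911000 t; V(133.9) = 17.8383 m³.
No sucrose enters, so dm/dt = −Q_out · (m/V).
Separate: dm/m = −Q_out dt/V(t) ⇒ ln(m/m₀) = −(Q_out/(Q_in−Q_out)) ln(V/V₀).
m = m₀ (V₀/V)^(Q_out/(Q_in−Q_out)) = 22.30 × (5.640/17.8383)^(1.77936) = 2.87403 g.

2.874 g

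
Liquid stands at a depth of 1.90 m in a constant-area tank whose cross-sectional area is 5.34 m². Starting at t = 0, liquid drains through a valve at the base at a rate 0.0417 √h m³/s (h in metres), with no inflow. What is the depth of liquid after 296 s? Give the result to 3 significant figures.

With no inflow, A dh/dt = −0.0417 √h.
This is separable: 2 d(√h)/dt = −0.0417/A, so √h = √h₀ − (0.0417/(2A)) t.
√h = √1.90 − 0.0417·296/(2·5.34) = 1.3784 − 1.1557 = 0.22267.
h = 0.22267² = 0.049584 m.

0.0496 m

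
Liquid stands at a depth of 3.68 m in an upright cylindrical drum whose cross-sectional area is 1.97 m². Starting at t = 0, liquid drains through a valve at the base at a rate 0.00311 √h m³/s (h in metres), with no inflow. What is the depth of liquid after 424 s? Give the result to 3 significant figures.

Accumulation of liquid (constant cross-section A): A dh/dt = −0.00311 √h.
This is separable: 2 d(√h)/dt = −0.00311/A, so √h = √h₀ − (0.00311/(2A)) t.
√h = √3.68 − 0.00311·424/(2·1.97) = 1.9183 − 0.33468 = 1.5837.
h = 1.5837² = 2.5080 m.

2.51 m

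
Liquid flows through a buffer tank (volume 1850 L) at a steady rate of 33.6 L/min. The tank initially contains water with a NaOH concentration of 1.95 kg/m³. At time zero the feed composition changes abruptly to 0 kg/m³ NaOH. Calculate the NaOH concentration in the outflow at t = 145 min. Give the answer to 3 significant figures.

0.140 kg/m³

Transient balance on the dissolved component: V dC/dt = Q(C_in − C).
Rewrite as dC/dt + C/τ = C_in/τ, τ = V/Q = 55.060 min.
Solution: C(t) = C_in + (C₀ − C_in) e^(−t/τ).
C(145) = 0 + (1.95 − 0)·e^(−145/55.060) = 0 + (1.9500)·0.071826 = 0.14006 kg/m³.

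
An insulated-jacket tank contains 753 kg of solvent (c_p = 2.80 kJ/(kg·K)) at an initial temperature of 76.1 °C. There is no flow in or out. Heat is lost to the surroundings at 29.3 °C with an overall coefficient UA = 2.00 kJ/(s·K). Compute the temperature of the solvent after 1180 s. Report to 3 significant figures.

44.6 °C

M c_p dT/dt = −UA(T − T_amb).
dT/dt = (T_ss − T)/τ with T_ss = T_amb = 29.300 °C, τ = M c_p/UA = 753·2.80/2.00 = 1054.2 s.
This is linear first-order; T(t) = T_ss + (T₀ − T_ss) e^(−t/τ).
T(1180) = 29.300 + (46.800)·0.32650 = 44.580 °C.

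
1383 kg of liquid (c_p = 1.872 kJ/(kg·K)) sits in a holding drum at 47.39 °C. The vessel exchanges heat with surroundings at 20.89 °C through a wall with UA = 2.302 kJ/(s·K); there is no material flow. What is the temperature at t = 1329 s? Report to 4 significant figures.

M c_p dT/dt = −UA(T − T_amb).
dT/dt = (T_ss − T)/τ with T_ss = T_amb = 20.8900 °C, τ = M c_p/UA = 1383·1.872/2.302 = 1124.66 s.
Solution: T(t) = T_ss + (T₀ − T_ss) e^(−t/τ).
T(1329) = 20.8900 + (26.5000)·0.306761 = 29.0192 °C.

29.02 °C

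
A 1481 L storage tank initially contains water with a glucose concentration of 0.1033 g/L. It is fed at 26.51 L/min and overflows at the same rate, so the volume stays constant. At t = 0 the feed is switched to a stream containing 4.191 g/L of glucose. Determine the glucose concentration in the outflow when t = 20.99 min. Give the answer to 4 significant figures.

Accumulation = in − out for the solute gives V dC/dt = Q(C_in − C).
Rewrite as dC/dt + C/τ = C_in/τ, τ = V/Q = 55.8657 min.
Solution: C(t) = C_in + (C₀ − C_in) e^(−t/τ).
C(20.99) = 4.191 + (0.1033 − 4.191)·e^(−20.99/55.8657) = 4.191 + (-4.08770)·0.686793 = 1.38360 g/L.

1.384 g/L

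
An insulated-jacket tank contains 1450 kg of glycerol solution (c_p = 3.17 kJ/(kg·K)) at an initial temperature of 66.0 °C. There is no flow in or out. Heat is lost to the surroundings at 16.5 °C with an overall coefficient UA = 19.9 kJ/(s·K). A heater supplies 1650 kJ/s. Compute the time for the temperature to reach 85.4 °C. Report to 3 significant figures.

M c_p dT/dt = −UA(T − T_amb) + Q̇.
τ = M c_p/UA = 230.98 s; T_ss = T_amb + Q̇/UA = 16.5 + 1650/19.9 = 99.415 °C.
T(t) = T_ss + (T₀ − T_ss)e^(−t/τ); set T = 85.4:
t = −τ ln[(T − T_ss)/(T₀ − T_ss)] = −230.98 · ln(0.41941) = 200.70 s.

201 s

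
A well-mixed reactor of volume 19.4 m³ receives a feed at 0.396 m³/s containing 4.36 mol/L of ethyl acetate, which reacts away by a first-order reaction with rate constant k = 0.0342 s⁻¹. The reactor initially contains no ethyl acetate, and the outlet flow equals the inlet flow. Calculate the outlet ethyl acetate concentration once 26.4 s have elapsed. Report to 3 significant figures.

1.24 mol/L

Accumulation = in − out − consumed: V dC/dt = Q C_in − Q C − k V C.
This is linear with rate a = Q/V + k = 0.054612 s⁻¹.
C_ss = Q C_in/(Q + kV) = 1.6296 mol/L; C(t) = C_ss + (C₀ − C_ss) e^(−a t).
C(26.4) = 1.6296 + (-1.6296)·e^(−0.054612·26.4) = 1.6296 + (-1.6296)·0.23651 = 1.2442 mol/L.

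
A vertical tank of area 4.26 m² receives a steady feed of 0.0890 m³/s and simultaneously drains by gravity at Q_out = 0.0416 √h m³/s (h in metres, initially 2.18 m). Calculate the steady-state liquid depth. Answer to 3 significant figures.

A dh/dt = Q_in − 0.0416 √h. Steady state requires inflow = outflow:
Q_in = 0.0416 √h_ss ⇒ √h_ss = 0.0890/0.0416 = 2.1394.
h_ss = 2.1394² = 4.5771 m. (Since h₀ = 2.18 m < h_ss, the level will rise toward this value.)

4.58 m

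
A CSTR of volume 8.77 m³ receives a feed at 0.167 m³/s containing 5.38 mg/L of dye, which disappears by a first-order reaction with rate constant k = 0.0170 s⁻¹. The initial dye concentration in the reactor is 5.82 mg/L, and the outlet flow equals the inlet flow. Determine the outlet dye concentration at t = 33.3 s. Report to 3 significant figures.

Species balance: V dC/dt = Q C_in − Q C − k V C.
dC/dt = (Q/V) C_in − (Q/V + k) C; effective rate a = Q/V + k = 0.019042 + 0.0170 = 0.036042 s⁻¹.
C_ss = Q C_in/(Q + kV) = 2.8424 mg/L; C(t) = C_ss + (C₀ − C_ss) e^(−a t).
C(33.3) = 2.8424 + (2.9776)·e^(−0.036042·33.3) = 2.8424 + (2.9776)·0.30113 = 3.7391 mg/L.

3.74 mg/L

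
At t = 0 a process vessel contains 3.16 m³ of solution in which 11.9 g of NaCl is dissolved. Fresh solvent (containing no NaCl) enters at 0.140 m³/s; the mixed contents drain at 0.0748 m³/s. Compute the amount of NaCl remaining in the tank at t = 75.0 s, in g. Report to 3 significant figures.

Let m(t) be the amount of NaCl. Volume: V(t) = V₀ + (Q_in − Q_out) t = 3.16 + 0.065200 t; V(75.0) = 8.0500 m³.
Solute balance: dm/dt = 0 − Q_out C = −Q_out m/V(t).
Separate: dm/m = −Q_out dt/V(t) ⇒ ln(m/m₀) = −(Q_out/(Q_in−Q_out)) ln(V/V₀).
m = m₀ (V₀/V)^(Q_out/(Q_in−Q_out)) = 11.9 × (3.16/8.0500)^(1.1472) = 4.0705 g.

4.07 g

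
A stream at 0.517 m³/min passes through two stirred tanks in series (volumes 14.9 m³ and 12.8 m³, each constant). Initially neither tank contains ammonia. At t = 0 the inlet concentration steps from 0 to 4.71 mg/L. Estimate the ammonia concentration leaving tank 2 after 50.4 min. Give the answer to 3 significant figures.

2.64 mg/L

Species balance on tank i: dCᵢ/dt = (Cᵢ₋₁ − Cᵢ)/τᵢ with τᵢ = Vᵢ/Q.
τ₁ = 14.9/0.517 = 28.820 min; τ₂ = 12.8/0.517 = 24.758 min.
Solving the cascade with C₁(0)=C₂(0)=0 gives C₂(t) = C_in[1 − (τ₁ e^(−t/τ₁) − τ₂ e^(−t/τ₂))/(τ₁ − τ₂)].
At t = 50.4: e^(−t/τ₁) = 0.17399, e^(−t/τ₂) = 0.13059.
C₂ = 4.71·[1 − (28.820·0.17399 − 24.758·0.13059)/(4.0619)] = 4.71·0.56151 = 2.6447 mg/L.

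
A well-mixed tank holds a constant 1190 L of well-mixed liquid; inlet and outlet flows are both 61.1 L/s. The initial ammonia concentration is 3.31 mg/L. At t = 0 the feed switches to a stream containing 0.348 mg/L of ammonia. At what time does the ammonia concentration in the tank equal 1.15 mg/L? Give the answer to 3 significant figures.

25.4 s

Species balance: V dC/dt = Q(C_in − C) ⇒ τ = V/Q = 19.476 s.
C(t) = C_in + (C₀ − C_in) e^(−t/τ). Set C = 1.15 and solve for t:
e^(−t/τ) = (C − C_in)/(C₀ − C_in) = (1.15 − 0.348)/(3.31 − 0.348) = 0.27076
t = −τ ln(…) = 19.476 × 1.3065 = 25.446 s.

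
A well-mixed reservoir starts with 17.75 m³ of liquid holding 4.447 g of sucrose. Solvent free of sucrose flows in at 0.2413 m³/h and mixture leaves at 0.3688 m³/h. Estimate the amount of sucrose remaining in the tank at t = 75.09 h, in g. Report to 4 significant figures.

Total volume: dV/dt = Q_in − Q_out = -0.127500 m³/h, so V(t) = 17.75 − 0.127500 t and V(75.09) = 8.17602 m³.
No sucrose enters, so dm/dt = −Q_out · (m/V).
Separate: dm/m = −Q_out dt/V(t) ⇒ ln(m/m₀) = −(Q_out/(Q_in−Q_out)) ln(V/V₀).
m = m₀ (V₀/V)^(Q_out/(Q_in−Q_out)) = 4.447 × (17.75/8.17602)^(-2.89255) = 0.472360 g.

0.4724 g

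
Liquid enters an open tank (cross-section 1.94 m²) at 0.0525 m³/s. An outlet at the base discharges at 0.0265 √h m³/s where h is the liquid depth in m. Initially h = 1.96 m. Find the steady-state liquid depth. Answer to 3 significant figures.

A dh/dt = Q_in − 0.0265 √h. Steady state requires inflow = outflow:
Q_in = 0.0265 √h_ss ⇒ √h_ss = 0.0525/0.0265 = 1.9811.
h_ss = 1.9811² = 3.9249 m. (Since h₀ = 1.96 m < h_ss, the level will rise toward this value.)

3.92 m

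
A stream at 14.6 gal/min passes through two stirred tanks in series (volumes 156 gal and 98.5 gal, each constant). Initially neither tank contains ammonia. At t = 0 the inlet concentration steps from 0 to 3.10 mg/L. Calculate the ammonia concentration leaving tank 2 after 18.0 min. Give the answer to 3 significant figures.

1.91 mg/L

Each tank obeys Vᵢ dCᵢ/dt = Q(Cᵢ₋₁ − Cᵢ), so τᵢ = Vᵢ/Q.
τ₁ = 156/14.6 = 10.685 min; τ₂ = 98.5/14.6 = 6.7466 min.
Tank 1: C₁ = C_in(1 − e^(−t/τ₁)). Tank 2 (τ₁ ≠ τ₂): C₂ = C_in[1 − (τ₁ e^(−t/τ₁) − τ₂ e^(−t/τ₂))/(τ₁ − τ₂)].
At t = 18.0: e^(−t/τ₁) = 0.18552, e^(−t/τ₂) = 0.069389.
C₂ = 3.10·[1 − (10.685·0.18552 − 6.7466·0.069389)/(3.9384)] = 3.10·0.61555 = 1.9082 mg/L.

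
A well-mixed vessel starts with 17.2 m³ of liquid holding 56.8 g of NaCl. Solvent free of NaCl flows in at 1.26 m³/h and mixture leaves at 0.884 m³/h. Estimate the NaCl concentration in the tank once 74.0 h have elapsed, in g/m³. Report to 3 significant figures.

0.131 g/m³

Let m(t) be the amount of NaCl. Volume: V(t) = V₀ + (Q_in − Q_out) t = 17.2 + 0.37600 t; V(74.0) = 45.024 m³.
No NaCl enters, so dm/dt = −Q_out · (m/V).
Separate: dm/m = −Q_out dt/V(t) ⇒ ln(m/m₀) = −(Q_out/(Q_in−Q_out)) ln(V/V₀).
m = m₀ (V₀/V)^(Q_out/(Q_in−Q_out)) = 56.8 × (17.2/45.024)^(2.3511) = 5.9129 g.
C = m/V = 5.9129/45.024 = 0.13133 g/m³.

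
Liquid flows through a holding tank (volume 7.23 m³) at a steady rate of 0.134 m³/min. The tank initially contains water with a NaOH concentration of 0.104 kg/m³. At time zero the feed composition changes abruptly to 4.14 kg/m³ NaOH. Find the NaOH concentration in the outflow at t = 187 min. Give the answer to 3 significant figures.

4.01 kg/m³

Unsteady species balance (constant V, well mixed): V dC/dt = Q(C_in − C).
Rewrite as dC/dt + C/τ = C_in/τ, τ = V/Q = 53.955 min.
C approaches C_in exponentially: C(t) = C_in + (C₀ − C_in) e^(−t/τ).
C(187) = 4.14 + (0.104 − 4.14)·e^(−187/53.955) = 4.14 + (-4.0360)·0.031247 = 4.0139 kg/m³.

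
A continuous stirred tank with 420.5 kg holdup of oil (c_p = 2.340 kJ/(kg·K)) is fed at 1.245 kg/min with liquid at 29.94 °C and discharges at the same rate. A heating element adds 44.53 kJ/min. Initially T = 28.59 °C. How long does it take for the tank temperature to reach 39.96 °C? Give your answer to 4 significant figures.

M c_p dT/dt = ṁ c_p (T_in − T) + Q̇.
τ = M/ṁ = 337.751 min; T_ss = T_in + Q̇/(ṁ c_p) = 45.2251 °C.
T(t) = T_ss + (T₀ − T_ss) e^(−t/τ). Set T = 39.96:
e^(−t/τ) = (39.96 − 45.2251)/(28.59 − 45.2251) = 0.316504
t = −337.751 · ln(0.316504) = 388.555 min.

388.6 min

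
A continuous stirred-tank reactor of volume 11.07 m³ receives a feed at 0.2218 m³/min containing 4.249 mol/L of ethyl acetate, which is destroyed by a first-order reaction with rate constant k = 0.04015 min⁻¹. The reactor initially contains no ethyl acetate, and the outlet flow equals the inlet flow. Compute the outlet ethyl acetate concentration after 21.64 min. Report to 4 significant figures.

Accumulation = in − out − consumed: V dC/dt = Q C_in − Q C − k V C.
dC/dt = (Q/V) C_in − (Q/V + k) C; effective rate a = Q/V + k = 0.0200361 + 0.04015 = 0.0601861 min⁻¹.
C_ss = Q C_in/(Q + kV) = 1.41450 mol/L; C(t) = C_ss + (C₀ − C_ss) e^(−a t).
C(21.64) = 1.41450 + (-1.41450)·e^(−0.0601861·21.64) = 1.41450 + (-1.41450)·0.271871 = 1.02994 mol/L.

1.030 mol/L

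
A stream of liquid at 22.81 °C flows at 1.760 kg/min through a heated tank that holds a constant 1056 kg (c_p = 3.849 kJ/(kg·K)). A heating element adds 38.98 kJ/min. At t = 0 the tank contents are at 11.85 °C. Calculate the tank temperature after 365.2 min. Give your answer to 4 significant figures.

First-law balance (no shaft work): M c_p dT/dt = ṁ c_p (T_in − T) + 38.98.
Rearrange: dT/dt = (T_ss − T)/τ with τ = M/ṁ = 600.000 min and T_ss = T_in + Q̇/(ṁ c_p) = 28.5642 °C.
T approaches T_ss exponentially: T(t) = T_ss + (T₀ − T_ss) e^(−t/τ).
T(365.2) = 28.5642 + (-16.7142)·e^(−365.2/600.000) = 28.5642 + (-16.7142)·0.544076 = 19.4704 °C.

19.47 °C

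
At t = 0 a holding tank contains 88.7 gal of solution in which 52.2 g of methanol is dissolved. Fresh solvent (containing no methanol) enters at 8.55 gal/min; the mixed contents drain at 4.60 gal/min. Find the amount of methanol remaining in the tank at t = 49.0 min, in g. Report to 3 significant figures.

13.6 g

Let m(t) be the amount of methanol. Volume: V(t) = V₀ + (Q_in − Q_out) t = 88.7 + 3.9500 t; V(49.0) = 282.25 gal.
No methanol enters, so dm/dt = −Q_out · (m/V).
Separate: dm/m = −Q_out dt/V(t) ⇒ ln(m/m₀) = −(Q_out/(Q_in−Q_out)) ln(V/V₀).
m = m₀ (V₀/V)^(Q_out/(Q_in−Q_out)) = 52.2 × (88.7/282.25)^(1.1646) = 13.559 g.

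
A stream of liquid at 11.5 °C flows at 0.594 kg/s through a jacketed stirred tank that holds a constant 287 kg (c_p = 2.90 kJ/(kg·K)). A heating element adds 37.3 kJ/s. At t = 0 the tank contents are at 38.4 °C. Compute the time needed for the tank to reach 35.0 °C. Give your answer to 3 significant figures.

505 s

M c_p dT/dt = ṁ c_p (T_in − T) + Q̇.
τ = M/ṁ = 483.16 s; T_ss = T_in + Q̇/(ṁ c_p) = 33.153 °C.
T(t) = T_ss + (T₀ − T_ss) e^(−t/τ). Set T = 35.0:
e^(−t/τ) = (35.0 − 33.153)/(38.4 − 33.153) = 0.35197
t = −483.16 · ln(0.35197) = 504.52 s.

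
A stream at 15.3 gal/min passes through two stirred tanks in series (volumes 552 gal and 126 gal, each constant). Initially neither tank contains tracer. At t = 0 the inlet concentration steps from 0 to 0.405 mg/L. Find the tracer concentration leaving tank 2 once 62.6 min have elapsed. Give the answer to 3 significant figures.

0.312 mg/L

Time constants: τᵢ = Vᵢ/Q for each well-mixed tank.
τ₁ = 552/15.3 = 36.078 min; τ₂ = 126/15.3 = 8.2353 min.
Solving the cascade with C₁(0)=C₂(0)=0 gives C₂(t) = C_in[1 − (τ₁ e^(−t/τ₁) − τ₂ e^(−t/τ₂))/(τ₁ − τ₂)].
At t = 62.6: e^(−t/τ₁) = 0.17638, e^(−t/τ₂) = 0.00049974.
C₂ = 0.405·[1 − (36.078·0.17638 − 8.2353·0.00049974)/(27.843)] = 0.405·0.77160 = 0.31250 mg/L.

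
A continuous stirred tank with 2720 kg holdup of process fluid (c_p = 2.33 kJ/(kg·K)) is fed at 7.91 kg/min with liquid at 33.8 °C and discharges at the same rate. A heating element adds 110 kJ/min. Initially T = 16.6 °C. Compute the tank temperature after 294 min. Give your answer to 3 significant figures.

Unsteady energy balance on the tank contents: M c_p dT/dt = ṁ c_p (T_in − T) + 110.
τ = M/ṁ = 343.87 min; T_ss = T_in + Q̇/(ṁ c_p) = 33.8 + 110/(7.91·2.33) = 39.768 °C.
Solution: T(t) = T_ss + (T₀ − T_ss) e^(−t/τ).
T(294) = 39.768 + (-23.168)·e^(−294/343.87) = 39.768 + (-23.168)·0.42529 = 29.915 °C.

29.9 °C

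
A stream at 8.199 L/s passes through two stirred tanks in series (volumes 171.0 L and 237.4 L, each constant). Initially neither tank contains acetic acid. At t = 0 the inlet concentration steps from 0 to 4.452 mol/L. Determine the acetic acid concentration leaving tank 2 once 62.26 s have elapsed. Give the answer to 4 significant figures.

Each tank obeys Vᵢ dCᵢ/dt = Q(Cᵢ₋₁ − Cᵢ), so τᵢ = Vᵢ/Q.
τ₁ = 171.0/8.199 = 20.8562 s; τ₂ = 237.4/8.199 = 28.9548 s.
Solving the cascade with C₁(0)=C₂(0)=0 gives C₂(t) = C_in[1 − (τ₁ e^(−t/τ₁) − τ₂ e^(−t/τ₂))/(τ₁ − τ₂)].
At t = 62.26: e^(−t/τ₁) = 0.0505292, e^(−t/τ₂) = 0.116455.
C₂ = 4.452·[1 − (20.8562·0.0505292 − 28.9548·0.116455)/(-8.09855)] = 4.452·0.713767 = 3.17769 mol/L.

3.178 mol/L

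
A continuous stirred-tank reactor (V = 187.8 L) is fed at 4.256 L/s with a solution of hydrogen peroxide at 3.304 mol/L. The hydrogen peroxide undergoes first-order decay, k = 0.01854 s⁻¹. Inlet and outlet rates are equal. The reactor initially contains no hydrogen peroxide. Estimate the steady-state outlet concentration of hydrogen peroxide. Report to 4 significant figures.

V dC/dt = Q(C_in − C) − k V C.
At steady state: 0 = Q C_in − (Q + kV) C_ss, so C_ss = Q C_in/(Q + kV).
C_ss = 4.256·3.304/(4.256 + 0.01854·187.8) = 14.0618/7.73781 = 1.81729 mol/L.

1.817 mol/L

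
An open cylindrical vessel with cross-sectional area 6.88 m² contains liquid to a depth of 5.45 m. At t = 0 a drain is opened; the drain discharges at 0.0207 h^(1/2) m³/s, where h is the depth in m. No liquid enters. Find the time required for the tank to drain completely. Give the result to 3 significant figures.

Mass balance (ρ constant): A dh/dt = −0.0207 √h.
Separate and integrate: 2(√h − √h₀) = −(0.0207/A) t.
Set h = 0: 2√h₀ = (0.0207/A) t_empty ⇒ t_empty = 2A√h₀/0.0207.
t_empty = 2·6.88·√5.45/0.0207 = 13.760·2.3345/0.0207 = 1551.8 s.

1550 s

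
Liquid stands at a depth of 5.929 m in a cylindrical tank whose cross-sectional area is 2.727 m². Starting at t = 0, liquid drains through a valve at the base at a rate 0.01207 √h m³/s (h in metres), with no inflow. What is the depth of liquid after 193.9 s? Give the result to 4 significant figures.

4.023 m

Volume balance on the tank: A dh/dt = −0.01207 √h.
This is separable: 2 d(√h)/dt = −0.01207/A, so √h = √h₀ − (0.01207/(2A)) t.
√h = √5.929 − 0.01207·193.9/(2·2.727) = 2.43495 − 0.429111 = 2.00584.
h = 2.00584² = 4.02340 m.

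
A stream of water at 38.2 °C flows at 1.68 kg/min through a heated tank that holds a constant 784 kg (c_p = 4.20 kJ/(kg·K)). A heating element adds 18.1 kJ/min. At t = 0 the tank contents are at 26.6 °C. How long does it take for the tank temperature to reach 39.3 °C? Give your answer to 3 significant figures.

Heat balance on the well-mixed liquid: M c_p dT/dt = ṁ c_p (T_in − T) + 18.1.
τ = M/ṁ = 466.67 min; T_ss = T_in + Q̇/(ṁ c_p) = 40.765 °C.
T(t) = T_ss + (T₀ − T_ss) e^(−t/τ). Set T = 39.3:
e^(−t/τ) = (39.3 − 40.765)/(26.6 − 40.765) = 0.10344
t = −466.67 · ln(0.10344) = 1058.8 min.

1060 min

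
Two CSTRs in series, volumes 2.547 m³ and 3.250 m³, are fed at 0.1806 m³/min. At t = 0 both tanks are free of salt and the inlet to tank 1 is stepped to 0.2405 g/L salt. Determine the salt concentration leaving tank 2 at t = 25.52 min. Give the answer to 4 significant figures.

0.1139 g/L

Each tank obeys Vᵢ dCᵢ/dt = Q(Cᵢ₋₁ − Cᵢ), so τᵢ = Vᵢ/Q.
τ₁ = 2.547/0.1806 = 14.1030 min; τ₂ = 3.250/0.1806 = 17.9956 min.
Tank 1: C₁ = C_in(1 − e^(−t/τ₁)). Tank 2 (τ₁ ≠ τ₂): C₂ = C_in[1 − (τ₁ e^(−t/τ₁) − τ₂ e^(−t/τ₂))/(τ₁ − τ₂)].
At t = 25.52: e^(−t/τ₁) = 0.163729, e^(−t/τ₂) = 0.242167.
C₂ = 0.2405·[1 − (14.1030·0.163729 − 17.9956·0.242167)/(-3.89258)] = 0.2405·0.473646 = 0.113912 g/L.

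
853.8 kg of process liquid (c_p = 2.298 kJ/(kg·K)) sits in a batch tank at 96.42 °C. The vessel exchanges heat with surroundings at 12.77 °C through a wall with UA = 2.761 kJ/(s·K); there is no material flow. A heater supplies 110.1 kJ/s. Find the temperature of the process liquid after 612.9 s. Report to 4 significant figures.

71.12 °C

Lumped-capacitance energy balance: M c_p dT/dt = UA(T_amb − T) + Q̇.
dT/dt = (T_ss − T)/τ with T_ss = T_amb + Q̇/UA = 12.77 + 110.1/2.761 = 52.6469 °C, τ = M c_p/UA = 853.8·2.298/2.761 = 710.624 s.
Integrating: T(t) = T_ss + (T₀ − T_ss) e^(−t/τ).
T(612.9) = 52.6469 + (43.7731)·0.422113 = 71.1241 °C.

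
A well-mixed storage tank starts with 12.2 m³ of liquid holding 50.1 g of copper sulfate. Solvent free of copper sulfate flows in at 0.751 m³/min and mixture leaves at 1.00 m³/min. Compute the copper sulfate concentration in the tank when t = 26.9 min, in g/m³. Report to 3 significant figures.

0.372 g/m³

Let m(t) be the amount of copper sulfate. Volume: V(t) = V₀ + (Q_in − Q_out) t = 12.2 − 0.24900 t; V(26.9) = 5.5019 m³.
No copper sulfate enters, so dm/dt = −Q_out · (m/V).
Separate: dm/m = −Q_out dt/V(t) ⇒ ln(m/m₀) = −(Q_out/(Q_in−Q_out)) ln(V/V₀).
m = m₀ (V₀/V)^(Q_out/(Q_in−Q_out)) = 50.1 × (12.2/5.5019)^(-4.0161) = 2.0459 g.
C = m/V = 2.0459/5.5019 = 0.37186 g/m³.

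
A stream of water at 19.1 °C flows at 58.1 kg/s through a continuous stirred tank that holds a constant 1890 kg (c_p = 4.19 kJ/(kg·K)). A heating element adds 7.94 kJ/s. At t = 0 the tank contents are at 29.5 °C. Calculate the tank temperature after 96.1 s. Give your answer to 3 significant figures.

M c_p dT/dt = ṁ c_p (T_in − T) + Q̇.
Rearrange: dT/dt = (T_ss − T)/τ with τ = M/ṁ = 32.530 s and T_ss = T_in + Q̇/(ṁ c_p) = 19.133 °C.
This is linear first-order; T(t) = T_ss + (T₀ − T_ss) e^(−t/τ).
T(96.1) = 19.133 + (10.367)·e^(−96.1/32.530) = 19.133 + (10.367)·0.052121 = 19.673 °C.

19.7 °C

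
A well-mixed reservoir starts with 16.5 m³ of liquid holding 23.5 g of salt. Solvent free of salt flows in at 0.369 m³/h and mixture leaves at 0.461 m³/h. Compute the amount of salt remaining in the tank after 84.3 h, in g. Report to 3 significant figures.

Let m(t) be the amount of salt. Volume: V(t) = V₀ + (Q_in − Q_out) t = 16.5 − 0.092000 t; V(84.3) = 8.7444 m³.
Species balance (pure solvent in): dm/dt = −Q_out · m/V(t).
dm/m = −Q_out dt/(V₀ − 0.092000 t); integrating gives ln(m/m₀) = −(Q_out/(Q_in−Q_out)) ln(V/V₀).
m = m₀ (V₀/V)^(Q_out/(Q_in−Q_out)) = 23.5 × (16.5/8.7444)^(-5.0109) = 0.97567 g.

0.976 g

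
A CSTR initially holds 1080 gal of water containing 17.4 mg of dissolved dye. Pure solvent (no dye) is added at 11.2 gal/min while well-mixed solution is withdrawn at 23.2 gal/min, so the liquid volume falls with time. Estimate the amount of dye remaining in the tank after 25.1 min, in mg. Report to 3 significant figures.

9.25 mg

Let m(t) be the amount of dye. Volume: V(t) = V₀ + (Q_in − Q_out) t = 1080 − 12.000 t; V(25.1) = 778.80 gal.
Solute balance: dm/dt = 0 − Q_out C = −Q_out m/V(t).
dm/m = −Q_out dt/(V₀ − 12.000 t); integrating gives ln(m/m₀) = −(Q_out/(Q_in−Q_out)) ln(V/V₀).
m = m₀ (V₀/V)^(Q_out/(Q_in−Q_out)) = 17.4 × (1080/778.80)^(-1.9333) = 9.2474 mg.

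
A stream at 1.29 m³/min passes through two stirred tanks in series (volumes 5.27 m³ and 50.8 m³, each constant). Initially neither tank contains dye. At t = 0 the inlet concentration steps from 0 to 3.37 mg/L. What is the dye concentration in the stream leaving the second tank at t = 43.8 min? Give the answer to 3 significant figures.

2.13 mg/L

Species balance on tank i: dCᵢ/dt = (Cᵢ₋₁ − Cᵢ)/τᵢ with τᵢ = Vᵢ/Q.
τ₁ = 5.27/1.29 = 4.0853 min; τ₂ = 50.8/1.29 = 39.380 min.
Solving the cascade with C₁(0)=C₂(0)=0 gives C₂(t) = C_in[1 − (τ₁ e^(−t/τ₁) − τ₂ e^(−t/τ₂))/(τ₁ − τ₂)].
At t = 43.8: e^(−t/τ₁) = 2.2067e-05, e^(−t/τ₂) = 0.32882.
C₂ = 3.37·[1 − (4.0853·2.2067e-05 − 39.380·0.32882)/(-35.295)] = 3.37·0.63312 = 2.1336 mg/L.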